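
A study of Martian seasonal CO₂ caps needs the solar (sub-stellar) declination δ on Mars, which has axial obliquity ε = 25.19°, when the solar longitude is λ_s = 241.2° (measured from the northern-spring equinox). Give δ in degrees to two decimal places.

sin δ = sin ε · sin λ_s = sin 25.19° × sin 241.2° = -0.372975.
δ = arcsin(-0.372975) = -21.90°.

δ = -21.90°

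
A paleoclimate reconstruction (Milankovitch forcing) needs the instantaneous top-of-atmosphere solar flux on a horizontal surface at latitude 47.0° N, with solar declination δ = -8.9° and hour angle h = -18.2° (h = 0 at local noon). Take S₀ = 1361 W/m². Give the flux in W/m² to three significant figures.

717 W/m²

cos θ_z = sin φ sin δ + cos φ cos δ cos h = -0.113148 + 0.640079 = 0.526931.
Flux = S₀ · cos θ_z = 1361 × 0.526931 = 717.2 W/m².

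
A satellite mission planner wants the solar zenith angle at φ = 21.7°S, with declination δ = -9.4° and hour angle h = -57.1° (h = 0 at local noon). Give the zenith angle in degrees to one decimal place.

cos θ_z = sin φ sin δ + cos φ cos δ cos h = 0.060389 + 0.497904 = 0.558293.
θ_z = arccos(0.558293) = 56.1°.

θ_z = 56.1°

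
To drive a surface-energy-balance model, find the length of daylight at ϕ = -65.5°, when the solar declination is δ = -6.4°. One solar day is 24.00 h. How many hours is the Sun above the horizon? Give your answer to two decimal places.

13.90 h

cos h₀ = −tan ϕ · tan δ = −tan(-65.5°) × tan(-6.400°) = -0.2461, so h₀ = 1.8195 rad = 104.25°.
Daylight = 2h₀/(2π) × 24.00 h = (1.8195/π) × 24.00 = 13.90 h.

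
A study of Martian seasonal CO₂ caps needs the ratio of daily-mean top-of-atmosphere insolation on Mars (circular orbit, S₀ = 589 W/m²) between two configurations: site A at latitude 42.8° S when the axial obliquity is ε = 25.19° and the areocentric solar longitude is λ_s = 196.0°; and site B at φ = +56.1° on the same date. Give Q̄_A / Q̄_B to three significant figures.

— Configuration A (φ=-42.8°):
sin δ = sin 25.19° × sin 196.0° = -0.11732, so δ = -6.737°.
cos H₀ = −tan(-42.8°) tan(-6.737°) = -0.1094, H₀ = 1.6804 rad.
Bracket: H₀ sin φ sin δ + cos φ cos δ sin H₀ = 1.6804×-0.67944×-0.11732 + 0.73373×0.99309×0.99400 = 0.133948 + 0.724288 = 0.858236.
Q̄ = (S₀/π) × [bracket] = (589/π) × 0.858236 = 160.91 W/m².
— Configuration B (φ=+56.1°):
cos H₀ = −tan(+56.1°) tan(-6.737°) = 0.1758, H₀ = 1.3941 rad.
Bracket: H₀ sin φ sin δ + cos φ cos δ sin H₀ = 1.3941×0.83001×-0.11732 + 0.55775×0.99309×0.98443 = -0.135753 + 0.545272 = 0.409519.
Q̄ = (S₀/π) × [bracket] = (589/π) × 0.409519 = 76.778 W/m².
Ratio Q̄_A / Q̄_B = 160.91 / 76.778 = 2.096.

Q̄_A / Q̄_B ≈ 2.10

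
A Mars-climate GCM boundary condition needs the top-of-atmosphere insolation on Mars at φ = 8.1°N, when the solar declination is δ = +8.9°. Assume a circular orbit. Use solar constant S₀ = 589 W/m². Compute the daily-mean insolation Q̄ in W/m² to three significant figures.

Q̄ ≈ 190 W/m²

cos H₀ = −tan(+8.1°) tan(+8.900°) = -0.0223, H₀ = 1.5931 rad.
Bracket: H₀ sin φ sin δ + cos φ cos δ sin H₀ = 1.5931×0.14090×0.15471 + 0.99002×0.98796×0.99975 = 0.034727 + 0.977856 = 1.012583.
Q̄ = (S₀/π) × [bracket] = (589/π) × 1.012583 = 189.8 W/m².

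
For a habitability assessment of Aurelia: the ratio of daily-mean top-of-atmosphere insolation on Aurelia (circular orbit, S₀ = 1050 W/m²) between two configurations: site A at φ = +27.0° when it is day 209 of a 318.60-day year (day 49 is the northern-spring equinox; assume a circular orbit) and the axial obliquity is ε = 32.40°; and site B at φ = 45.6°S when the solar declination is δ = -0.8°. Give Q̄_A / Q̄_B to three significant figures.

Q̄_A / Q̄_B ≈ 1.24

— Configuration A (φ=+27.0°):
Solar longitude: λ_s = 360° × (209 − 49)/318.60 = 180.791°.
sin δ = sin 32.40° × sin 180.791° = -0.00740, so δ = -0.424°.
cos H₀ = −tan(+27.0°) tan(-0.424°) = 0.0038, H₀ = 1.5670 rad.
Bracket: H₀ sin φ sin δ + cos φ cos δ sin H₀ = 1.5670×0.45399×-0.00740 + 0.89101×0.99997×0.99999 = -0.005264 + 0.890974 = 0.885710.
Q̄ = (S₀/π) × [bracket] = (1050/π) × 0.885710 = 296.03 W/m².
— Configuration B (φ=-45.6°):
cos H₀ = −tan(-45.6°) tan(-0.800°) = -0.0143, H₀ = 1.5851 rad.
Bracket: H₀ sin φ sin δ + cos φ cos δ sin H₀ = 1.5851×-0.71447×-0.01396 + 0.69966×0.99990×0.99990 = 0.015810 + 0.699520 = 0.715330.
Q̄ = (S₀/π) × [bracket] = (1050/π) × 0.715330 = 239.08 W/m².
Ratio Q̄_A / Q̄_B = 296.03 / 239.08 = 1.238.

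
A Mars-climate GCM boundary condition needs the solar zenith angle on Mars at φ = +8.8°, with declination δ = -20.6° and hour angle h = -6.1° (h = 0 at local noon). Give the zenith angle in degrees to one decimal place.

cos θ_z = sin φ sin δ + cos φ cos δ cos h = -0.053827 + 0.919803 = 0.865976.
θ_z = arccos(0.865976) = 30.0°.

θ_z = 30.0°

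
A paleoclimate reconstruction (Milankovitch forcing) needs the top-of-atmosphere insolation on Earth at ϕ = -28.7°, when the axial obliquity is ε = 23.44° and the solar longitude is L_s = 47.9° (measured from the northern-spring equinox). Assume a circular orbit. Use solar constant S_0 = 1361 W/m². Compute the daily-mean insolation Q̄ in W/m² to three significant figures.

Solar declination: sin δ = sin ε · sin L_s = sin 23.44° × sin 47.9° = 0.29515, so δ = +17.166°.
cos h₀ = −tan(-28.7°) tan(+17.166°) = 0.1691, h₀ = 1.4009 rad.
Bracket: h₀ sin ϕ sin δ + cos ϕ cos δ sin h₀ = 1.4009×-0.48022×0.29515 + 0.87715×0.95545×0.98559 = -0.198559 + 0.825996 = 0.627437.
Q̄ = (S_0/π) × [bracket] = (1361/π) × 0.627437 = 271.8 W/m².

Q̄ ≈ 272 W/m²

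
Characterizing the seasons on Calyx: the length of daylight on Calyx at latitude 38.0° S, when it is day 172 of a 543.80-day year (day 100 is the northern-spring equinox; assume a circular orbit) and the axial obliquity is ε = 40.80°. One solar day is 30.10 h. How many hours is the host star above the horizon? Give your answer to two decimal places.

Solar longitude: L_s = 360° × (172 − 100)/543.80 = 47.665°.
sin δ = sin 40.80° × sin 47.665° = 0.48302, so δ = +28.883°.
cos h₀ = −tan ϕ · tan δ = −tan(-38.0°) × tan(+28.883°) = 0.4310, so h₀ = 1.1252 rad = 64.47°.
Daylight = 2h₀/(2π) × 30.10 h = (1.1252/π) × 30.10 = 10.78 h.

10.78 h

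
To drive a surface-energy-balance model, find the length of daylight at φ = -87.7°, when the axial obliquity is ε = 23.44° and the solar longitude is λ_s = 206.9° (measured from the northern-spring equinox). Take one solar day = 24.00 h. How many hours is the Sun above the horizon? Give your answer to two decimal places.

24.00 h

Solar declination: sin δ = sin ε · sin λ_s = sin 23.44° × sin 206.9° = -0.17997, so δ = -10.368°.
Sunrise equation: cos H₀ = −tan φ · tan δ = -4.5553 ≤ −1, so the Sun never sets (polar day) and H₀ = π.
Daylight = 2H₀/(2π) × 24.00 h = (3.1416/π) × 24.00 = 24.00 h.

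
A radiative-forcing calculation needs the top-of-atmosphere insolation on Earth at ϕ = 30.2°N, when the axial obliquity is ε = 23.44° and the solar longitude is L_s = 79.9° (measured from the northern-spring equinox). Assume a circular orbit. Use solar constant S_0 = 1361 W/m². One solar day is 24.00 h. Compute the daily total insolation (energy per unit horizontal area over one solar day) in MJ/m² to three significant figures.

Solar declination: sin δ = sin ε · sin L_s = sin 23.44° × sin 79.9° = 0.39162, so δ = +23.056°.
cos h₀ = −tan(+30.2°) tan(+23.056°) = -0.2477, h₀ = 1.8211 rad.
Bracket: h₀ sin ϕ sin δ + cos ϕ cos δ sin h₀ = 1.8211×0.50302×0.39162 + 0.86427×0.92013×0.96883 = 0.358743 + 0.770453 = 1.129196.
Q̄ = (S_0/π) × [bracket] = (1361/π) × 1.129196 = 489.19 W/m².
Daily total = Q̄ × 24.00 h × 3600 s/h = 489.19 × 24.00 × 3600 / 10⁶ = 42.27 MJ/m².

42.3 MJ/m²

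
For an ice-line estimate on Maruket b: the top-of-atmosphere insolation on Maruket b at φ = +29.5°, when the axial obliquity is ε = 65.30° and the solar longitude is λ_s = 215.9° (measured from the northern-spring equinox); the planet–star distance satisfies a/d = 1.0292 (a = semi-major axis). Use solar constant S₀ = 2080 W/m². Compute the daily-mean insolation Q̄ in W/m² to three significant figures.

Solar declination: sin δ = sin ε · sin λ_s = sin 65.30° × sin 215.9° = -0.53272, so δ = -32.190°.
cos H₀ = −tan(+29.5°) tan(-32.190°) = 0.3561, H₀ = 1.2067 rad.
Bracket: H₀ sin φ sin δ + cos φ cos δ sin H₀ = 1.2067×0.49242×-0.53272 + 0.87036×0.84629×0.93443 = -0.316544 + 0.688280 = 0.371736.
Inverse-square distance factor (a/d)² = 1.0292² = 1.059253.
Q̄ = (S₀/π) × 1.059253 × [bracket] = (2080/π) × 1.059253 × 0.371736 = 260.7 W/m².

Q̄ ≈ 261 W/m²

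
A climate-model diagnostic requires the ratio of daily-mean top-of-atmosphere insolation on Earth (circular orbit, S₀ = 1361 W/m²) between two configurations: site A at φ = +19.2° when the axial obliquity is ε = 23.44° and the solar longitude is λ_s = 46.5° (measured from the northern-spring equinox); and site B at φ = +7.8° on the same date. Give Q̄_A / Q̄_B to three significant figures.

Q̄_A / Q̄_B ≈ 1.05

— Configuration A (φ=+19.2°):
Solar declination: sin δ = sin ε · sin λ_s = sin 23.44° × sin 46.5° = 0.28855, so δ = +16.771°.
cos H₀ = −tan(+19.2°) tan(+16.771°) = -0.1049, H₀ = 1.6759 rad.
Bracket: H₀ sin φ sin δ + cos φ cos δ sin H₀ = 1.6759×0.32887×0.28855 + 0.94438×0.95747×0.99448 = 0.159035 + 0.899224 = 1.058259.
Q̄ = (S₀/π) × [bracket] = (1361/π) × 1.058259 = 458.46 W/m².
— Configuration B (φ=+7.8°):
cos H₀ = −tan(+7.8°) tan(+16.771°) = -0.0413, H₀ = 1.6121 rad.
Bracket: H₀ sin φ sin δ + cos φ cos δ sin H₀ = 1.6121×0.13572×0.28855 + 0.99075×0.95747×0.99915 = 0.063133 + 0.947807 = 1.010940.
Q̄ = (S₀/π) × [bracket] = (1361/π) × 1.010940 = 437.96 W/m².
Ratio Q̄_A / Q̄_B = 458.46 / 437.96 = 1.047.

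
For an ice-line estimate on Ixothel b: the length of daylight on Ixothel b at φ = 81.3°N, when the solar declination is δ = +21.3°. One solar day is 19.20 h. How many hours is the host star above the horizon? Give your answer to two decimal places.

Sunrise equation: cos H₀ = −tan φ · tan δ = -2.5479 ≤ −1, so the host star never sets (polar day) and H₀ = π.
Daylight = 2H₀/(2π) × 19.20 h = (3.1416/π) × 19.20 = 19.20 h.

19.20 h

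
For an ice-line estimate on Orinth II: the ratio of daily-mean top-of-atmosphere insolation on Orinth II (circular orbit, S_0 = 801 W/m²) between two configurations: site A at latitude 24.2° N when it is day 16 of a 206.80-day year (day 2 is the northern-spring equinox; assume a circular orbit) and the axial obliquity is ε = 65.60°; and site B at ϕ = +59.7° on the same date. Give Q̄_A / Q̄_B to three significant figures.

Q̄_A / Q̄_B ≈ 1.01

— Configuration A (ϕ=+24.2°):
Solar longitude: L_s = 360° × (16 − 2)/206.80 = 24.371°.
sin δ = sin 65.60° × sin 24.371° = 0.37579, so δ = +22.073°.
cos h₀ = −tan(+24.2°) tan(+22.073°) = -0.1822, h₀ = 1.7541 rad.
Bracket: h₀ sin ϕ sin δ + cos ϕ cos δ sin h₀ = 1.7541×0.40992×0.37579 + 0.91212×0.92670×0.98325 = 0.270208 + 0.831103 = 1.101311.
Q̄ = (S_0/π) × [bracket] = (801/π) × 1.101311 = 280.80 W/m².
— Configuration B (ϕ=+59.7°):
cos h₀ = −tan(+59.7°) tan(+22.073°) = -0.6940, h₀ = 2.3378 rad.
Bracket: h₀ sin ϕ sin δ + cos ϕ cos δ sin h₀ = 2.3378×0.86340×0.37579 + 0.50453×0.92670×0.72002 = 0.758516 + 0.336644 = 1.095160.
Q̄ = (S_0/π) × [bracket] = (801/π) × 1.095160 = 279.23 W/m².
Ratio Q̄_A / Q̄_B = 280.80 / 279.23 = 1.006.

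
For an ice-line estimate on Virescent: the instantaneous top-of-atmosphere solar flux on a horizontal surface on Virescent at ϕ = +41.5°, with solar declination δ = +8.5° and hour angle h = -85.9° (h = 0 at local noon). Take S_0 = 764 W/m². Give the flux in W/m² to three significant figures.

cos θ_z = sin ϕ sin δ + cos ϕ cos δ cos h = 0.097941 + 0.052960 = 0.150901.
Flux = S_0 · cos θ_z = 764 × 0.150901 = 115.3 W/m².

115 W/m²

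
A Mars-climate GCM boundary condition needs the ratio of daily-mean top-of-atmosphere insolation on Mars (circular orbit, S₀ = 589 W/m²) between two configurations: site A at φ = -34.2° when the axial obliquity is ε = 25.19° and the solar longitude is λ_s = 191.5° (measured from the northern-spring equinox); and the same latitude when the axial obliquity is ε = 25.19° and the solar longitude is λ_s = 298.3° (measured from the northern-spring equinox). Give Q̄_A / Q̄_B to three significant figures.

Q̄_A / Q̄_B ≈ 0.799

— Configuration A (φ=-34.2°):
Solar declination: sin δ = sin ε · sin λ_s = sin 25.19° × sin 191.5° = -0.08486, so δ = -4.868°.
cos H₀ = −tan(-34.2°) tan(-4.868°) = -0.0579, H₀ = 1.6287 rad.
Bracket: H₀ sin φ sin δ + cos φ cos δ sin H₀ = 1.6287×-0.56208×-0.08486 + 0.82708×0.99639×0.99832 = 0.077686 + 0.822710 = 0.900396.
Q̄ = (S₀/π) × [bracket] = (589/π) × 0.900396 = 168.81 W/m².
— Configuration B (φ=-34.2°):
Solar declination: sin δ = sin ε · sin λ_s = sin 25.19° × sin 298.3° = -0.37475, so δ = -22.009°.
cos H₀ = −tan(-34.2°) tan(-22.009°) = -0.2747, H₀ = 1.8491 rad.
Bracket: H₀ sin φ sin δ + cos φ cos δ sin H₀ = 1.8491×-0.56208×-0.37475 + 0.82708×0.92713×0.96153 = 0.389493 + 0.737311 = 1.126804.
Q̄ = (S₀/π) × [bracket] = (589/π) × 1.126804 = 211.26 W/m².
Ratio Q̄_A / Q̄_B = 168.81 / 211.26 = 0.7991.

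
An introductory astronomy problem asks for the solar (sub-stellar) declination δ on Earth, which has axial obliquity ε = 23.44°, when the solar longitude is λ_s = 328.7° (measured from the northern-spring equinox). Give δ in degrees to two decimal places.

sin δ = sin ε · sin λ_s = sin 23.44° × sin 328.7° = -0.206659.
δ = arcsin(-0.206659) = -11.93°.

δ = -11.93°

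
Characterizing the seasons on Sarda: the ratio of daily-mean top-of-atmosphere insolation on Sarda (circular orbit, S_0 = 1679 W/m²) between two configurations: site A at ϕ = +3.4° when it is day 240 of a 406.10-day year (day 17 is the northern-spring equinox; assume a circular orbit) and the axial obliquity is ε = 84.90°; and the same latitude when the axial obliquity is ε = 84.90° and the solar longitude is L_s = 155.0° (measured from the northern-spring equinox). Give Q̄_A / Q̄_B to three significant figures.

Q̄_A / Q̄_B ≈ 0.977

— Configuration A (ϕ=+3.4°):
Solar longitude: L_s = 360° × (240 − 17)/406.10 = 197.685°.
sin δ = sin 84.90° × sin 197.685° = -0.30259, so δ = -17.613°.
cos h₀ = −tan(+3.4°) tan(-17.613°) = 0.0189, h₀ = 1.5519 rad.
Bracket: h₀ sin ϕ sin δ + cos ϕ cos δ sin h₀ = 1.5519×0.05931×-0.30259 + 0.99824×0.95312×0.99982 = -0.027851 + 0.951271 = 0.923420.
Q̄ = (S_0/π) × [bracket] = (1679/π) × 0.923420 = 493.51 W/m².
— Configuration B (ϕ=+3.4°):
Solar declination: sin δ = sin ε · sin L_s = sin 84.90° × sin 155.0° = 0.42095, so δ = +24.894°.
cos h₀ = −tan(+3.4°) tan(+24.894°) = -0.0276, h₀ = 1.5984 rad.
Bracket: h₀ sin ϕ sin δ + cos ϕ cos δ sin h₀ = 1.5984×0.05931×0.42095 + 0.99824×0.90709×0.99962 = 0.039907 + 0.905149 = 0.945056.
Q̄ = (S_0/π) × [bracket] = (1679/π) × 0.945056 = 505.08 W/m².
Ratio Q̄_A / Q̄_B = 493.51 / 505.08 = 0.9771.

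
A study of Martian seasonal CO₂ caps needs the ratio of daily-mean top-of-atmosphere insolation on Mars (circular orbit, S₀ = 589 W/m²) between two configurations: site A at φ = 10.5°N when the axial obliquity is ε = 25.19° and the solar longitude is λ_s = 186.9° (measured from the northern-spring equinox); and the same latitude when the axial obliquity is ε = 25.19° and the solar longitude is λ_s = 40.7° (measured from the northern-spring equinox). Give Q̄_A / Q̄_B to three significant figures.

Q̄_A / Q̄_B ≈ 0.943

— Configuration A (φ=+10.5°):
Solar declination: sin δ = sin ε · sin λ_s = sin 25.19° × sin 186.9° = -0.05113, so δ = -2.931°.
cos H₀ = −tan(+10.5°) tan(-2.931°) = 0.0095, H₀ = 1.5613 rad.
Bracket: H₀ sin φ sin δ + cos φ cos δ sin H₀ = 1.5613×0.18224×-0.05113 + 0.98325×0.99869×0.99995 = -0.014548 + 0.981913 = 0.967365.
Q̄ = (S₀/π) × [bracket] = (589/π) × 0.967365 = 181.37 W/m².
— Configuration B (φ=+10.5°):
Solar declination: sin δ = sin ε · sin λ_s = sin 25.19° × sin 40.7° = 0.27755, so δ = +16.114°.
cos H₀ = −tan(+10.5°) tan(+16.114°) = -0.0535, H₀ = 1.6244 rad.
Bracket: H₀ sin φ sin δ + cos φ cos δ sin H₀ = 1.6244×0.18224×0.27755 + 0.98325×0.96071×0.99857 = 0.082163 + 0.943267 = 1.025430.
Q̄ = (S₀/π) × [bracket] = (589/π) × 1.025430 = 192.25 W/m².
Ratio Q̄_A / Q̄_B = 181.37 / 192.25 = 0.9434.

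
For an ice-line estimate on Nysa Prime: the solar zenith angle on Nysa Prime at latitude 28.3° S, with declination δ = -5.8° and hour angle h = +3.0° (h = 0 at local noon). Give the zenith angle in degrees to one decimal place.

cos θ_z = sin φ sin δ + cos φ cos δ cos h = 0.047910 + 0.874769 = 0.922679.
θ_z = arccos(0.922679) = 22.7°.

θ_z = 22.7°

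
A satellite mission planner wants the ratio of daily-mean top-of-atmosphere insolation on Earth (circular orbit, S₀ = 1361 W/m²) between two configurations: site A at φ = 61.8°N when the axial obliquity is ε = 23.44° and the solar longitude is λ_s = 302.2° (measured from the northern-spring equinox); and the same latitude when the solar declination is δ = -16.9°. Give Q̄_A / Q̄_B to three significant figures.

— Configuration A (φ=+61.8°):
Solar declination: sin δ = sin ε · sin λ_s = sin 23.44° × sin 302.2° = -0.33661, so δ = -19.670°.
cos H₀ = −tan(+61.8°) tan(-19.670°) = 0.6667, H₀ = 0.8411 rad.
Bracket: H₀ sin φ sin δ + cos φ cos δ sin H₀ = 0.8411×0.88130×-0.33661 + 0.47255×0.94165×0.74535 = -0.249516 + 0.331663 = 0.082147.
Q̄ = (S₀/π) × [bracket] = (1361/π) × 0.082147 = 35.588 W/m².
— Configuration B (φ=+61.8°):
cos H₀ = −tan(+61.8°) tan(-16.900°) = 0.5666, H₀ = 0.9684 rad.
Bracket: H₀ sin φ sin δ + cos φ cos δ sin H₀ = 0.9684×0.88130×-0.29070 + 0.47255×0.95681×0.82397 = -0.248098 + 0.372550 = 0.124452.
Q̄ = (S₀/π) × [bracket] = (1361/π) × 0.124452 = 53.915 W/m².
Ratio Q̄_A / Q̄_B = 35.588 / 53.915 = 0.6601.

Q̄_A / Q̄_B ≈ 0.660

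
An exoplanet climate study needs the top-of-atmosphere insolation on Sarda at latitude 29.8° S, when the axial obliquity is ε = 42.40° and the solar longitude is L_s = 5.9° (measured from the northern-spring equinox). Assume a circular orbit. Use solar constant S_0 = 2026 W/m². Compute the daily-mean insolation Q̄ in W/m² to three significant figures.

Q̄ ≈ 524 W/m²

Solar declination: sin δ = sin ε · sin L_s = sin 42.40° × sin 5.9° = 0.06931, so δ = +3.975°.
cos h₀ = −tan(-29.8°) tan(+3.975°) = 0.0398, h₀ = 1.5310 rad.
Bracket: h₀ sin ϕ sin δ + cos ϕ cos δ sin h₀ = 1.5310×-0.49697×0.06931 + 0.86777×0.99759×0.99921 = -0.052735 + 0.864995 = 0.812260.
Q̄ = (S_0/π) × [bracket] = (2026/π) × 0.812260 = 523.8 W/m².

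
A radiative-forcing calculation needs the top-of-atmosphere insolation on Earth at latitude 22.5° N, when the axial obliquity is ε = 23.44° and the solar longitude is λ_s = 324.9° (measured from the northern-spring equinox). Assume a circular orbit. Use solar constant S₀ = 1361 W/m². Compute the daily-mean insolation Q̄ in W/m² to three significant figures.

Q̄ ≈ 332 W/m²

Solar declination: sin δ = sin ε · sin λ_s = sin 23.44° × sin 324.9° = -0.22873, so δ = -13.222°.
cos H₀ = −tan(+22.5°) tan(-13.222°) = 0.0973, H₀ = 1.4733 rad.
Bracket: H₀ sin φ sin δ + cos φ cos δ sin H₀ = 1.4733×0.38268×-0.22873 + 0.92388×0.97349×0.99525 = -0.128959 + 0.895116 = 0.766157.
Q̄ = (S₀/π) × [bracket] = (1361/π) × 0.766157 = 331.9 W/m².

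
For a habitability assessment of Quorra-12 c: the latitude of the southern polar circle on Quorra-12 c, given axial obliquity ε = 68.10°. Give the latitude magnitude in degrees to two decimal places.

21.90°

The polar circle is the lowest latitude that experiences at least one full rotation of continuous darkness at the northern-summer solstice; it lies at |φ| = 90° − ε = 90° − 68.10° = 21.90°.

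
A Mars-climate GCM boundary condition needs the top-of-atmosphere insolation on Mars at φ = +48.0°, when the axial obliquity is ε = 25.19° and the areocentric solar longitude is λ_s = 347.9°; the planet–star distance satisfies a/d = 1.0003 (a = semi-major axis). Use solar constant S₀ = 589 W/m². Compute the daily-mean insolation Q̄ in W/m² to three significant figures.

sin δ = sin 25.19° × sin 347.9° = -0.08922, so δ = -5.119°.
cos H₀ = −tan(+48.0°) tan(-5.119°) = 0.0995, H₀ = 1.4711 rad.
Bracket: H₀ sin φ sin δ + cos φ cos δ sin H₀ = 1.4711×0.74314×-0.08922 + 0.66913×0.99601×0.99504 = -0.097538 + 0.663155 = 0.565617.
Inverse-square distance factor (a/d)² = 1.0003² = 1.000600.
Q̄ = (S₀/π) × 1.000600 × [bracket] = (589/π) × 1.000600 × 0.565617 = 106.1 W/m².

Q̄ ≈ 106 W/m²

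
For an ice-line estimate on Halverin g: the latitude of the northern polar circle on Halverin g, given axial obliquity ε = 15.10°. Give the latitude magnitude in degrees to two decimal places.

74.90°

The polar circle is the lowest latitude that experiences at least one full rotation of continuous daylight at the northern-summer solstice; it lies at |ϕ| = 90° − ε = 90° − 15.10° = 74.90°.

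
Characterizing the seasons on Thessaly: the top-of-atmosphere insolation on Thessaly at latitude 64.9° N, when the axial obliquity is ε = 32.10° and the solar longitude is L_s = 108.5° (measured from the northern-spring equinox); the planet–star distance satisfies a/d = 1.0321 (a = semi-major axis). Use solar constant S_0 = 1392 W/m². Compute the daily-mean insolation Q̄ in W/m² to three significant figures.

Q̄ ≈ 677 W/m²

Solar declination: sin δ = sin ε · sin L_s = sin 32.10° × sin 108.5° = 0.50394, so δ = +30.261°.
cos h₀ = −tan(+64.9°) tan(+30.261°) = -1.2455 ≤ −1 ⇒ polar day, h₀ = π.
Bracket: h₀ sin ϕ sin δ + cos ϕ cos δ sin h₀ = 3.1416×0.90557×0.50394 + 0.42420×0.86374×0.00000 = 1.433678 + 0.000000 = 1.433678.
Inverse-square distance factor (a/d)² = 1.0321² = 1.065230.
Q̄ = (S_0/π) × 1.065230 × [bracket] = (1392/π) × 1.065230 × 1.433678 = 676.7 W/m².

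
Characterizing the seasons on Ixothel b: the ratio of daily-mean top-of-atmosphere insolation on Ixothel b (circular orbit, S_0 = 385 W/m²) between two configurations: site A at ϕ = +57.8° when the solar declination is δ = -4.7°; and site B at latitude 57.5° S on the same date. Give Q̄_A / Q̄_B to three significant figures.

— Configuration A (ϕ=+57.8°):
cos h₀ = −tan(+57.8°) tan(-4.700°) = 0.1306, h₀ = 1.4399 rad.
Bracket: h₀ sin ϕ sin δ + cos ϕ cos δ sin h₀ = 1.4399×0.84619×-0.08194 + 0.53288×0.99664×0.99144 = -0.099838 + 0.526543 = 0.426705.
Q̄ = (S_0/π) × [bracket] = (385/π) × 0.426705 = 52.292 W/m².
— Configuration B (ϕ=-57.5°):
cos h₀ = −tan(-57.5°) tan(-4.700°) = -0.1291, h₀ = 1.7002 rad.
Bracket: h₀ sin ϕ sin δ + cos ϕ cos δ sin h₀ = 1.7002×-0.84339×-0.08194 + 0.53730×0.99664×0.99164 = 0.117496 + 0.531018 = 0.648514.
Q̄ = (S_0/π) × [bracket] = (385/π) × 0.648514 = 79.475 W/m².
Ratio Q̄_A / Q̄_B = 52.292 / 79.475 = 0.6580.

Q̄_A / Q̄_B ≈ 0.658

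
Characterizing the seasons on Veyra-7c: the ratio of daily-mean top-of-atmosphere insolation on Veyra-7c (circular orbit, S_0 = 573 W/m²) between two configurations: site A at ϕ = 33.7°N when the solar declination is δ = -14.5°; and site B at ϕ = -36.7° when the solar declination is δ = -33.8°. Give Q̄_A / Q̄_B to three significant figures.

— Configuration A (ϕ=+33.7°):
cos h₀ = −tan(+33.7°) tan(-14.500°) = 0.1725, h₀ = 1.3975 rad.
Bracket: h₀ sin ϕ sin δ + cos ϕ cos δ sin h₀ = 1.3975×0.55484×-0.25038 + 0.83195×0.96815×0.98501 = -0.194142 + 0.793379 = 0.599237.
Q̄ = (S_0/π) × [bracket] = (573/π) × 0.599237 = 109.30 W/m².
— Configuration B (ϕ=-36.7°):
cos h₀ = −tan(-36.7°) tan(-33.800°) = -0.4990, h₀ = 2.0932 rad.
Bracket: h₀ sin ϕ sin δ + cos ϕ cos δ sin h₀ = 2.0932×-0.59763×-0.55630 + 0.80178×0.83098×0.86661 = 0.695909 + 0.577390 = 1.273299.
Q̄ = (S_0/π) × [bracket] = (573/π) × 1.273299 = 232.24 W/m².
Ratio Q̄_A / Q̄_B = 109.30 / 232.24 = 0.4706.

Q̄_A / Q̄_B ≈ 0.471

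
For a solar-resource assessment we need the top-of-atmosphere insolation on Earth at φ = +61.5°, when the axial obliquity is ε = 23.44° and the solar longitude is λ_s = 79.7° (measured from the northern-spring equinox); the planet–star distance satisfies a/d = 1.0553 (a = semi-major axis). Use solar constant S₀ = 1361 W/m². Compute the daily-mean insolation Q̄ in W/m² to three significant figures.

Q̄ ≈ 542 W/m²

Solar declination: sin δ = sin ε · sin λ_s = sin 23.44° × sin 79.7° = 0.39138, so δ = +23.040°.
cos H₀ = −tan(+61.5°) tan(+23.040°) = -0.7833, H₀ = 2.4708 rad.
Bracket: H₀ sin φ sin δ + cos φ cos δ sin H₀ = 2.4708×0.87882×0.39138 + 0.47716×0.92023×0.62163 = 0.849838 + 0.272956 = 1.122794.
Inverse-square distance factor (a/d)² = 1.0553² = 1.113658.
Q̄ = (S₀/π) × 1.113658 × [bracket] = (1361/π) × 1.113658 × 1.122794 = 541.7 W/m².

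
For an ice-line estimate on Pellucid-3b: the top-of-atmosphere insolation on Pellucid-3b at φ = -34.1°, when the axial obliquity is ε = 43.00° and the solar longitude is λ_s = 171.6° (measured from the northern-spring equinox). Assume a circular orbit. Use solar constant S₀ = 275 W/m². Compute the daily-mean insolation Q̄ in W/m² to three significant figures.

Solar declination: sin δ = sin ε · sin λ_s = sin 43.00° × sin 171.6° = 0.09963, so δ = +5.718°.
cos H₀ = −tan(-34.1°) tan(+5.718°) = 0.0678, H₀ = 1.5030 rad.
Bracket: H₀ sin φ sin δ + cos φ cos δ sin H₀ = 1.5030×-0.56064×0.09963 + 0.82806×0.99502×0.99770 = -0.083952 + 0.822041 = 0.738089.
Q̄ = (S₀/π) × [bracket] = (275/π) × 0.738089 = 64.61 W/m².

Q̄ ≈ 64.6 W/m²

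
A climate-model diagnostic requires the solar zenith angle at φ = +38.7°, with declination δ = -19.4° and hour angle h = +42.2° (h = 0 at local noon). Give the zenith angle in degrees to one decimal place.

cos θ_z = sin φ sin δ + cos φ cos δ cos h = -0.207681 + 0.545321 = 0.337640.
θ_z = arccos(0.337640) = 70.3°.

θ_z = 70.3°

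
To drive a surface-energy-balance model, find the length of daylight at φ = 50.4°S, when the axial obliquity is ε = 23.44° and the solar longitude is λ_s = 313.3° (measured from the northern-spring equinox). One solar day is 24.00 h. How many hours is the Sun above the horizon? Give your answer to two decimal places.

14.86 h

Solar declination: sin δ = sin ε · sin λ_s = sin 23.44° × sin 313.3° = -0.28950, so δ = -16.828°.
cos H₀ = −tan φ · tan δ = −tan(-50.4°) × tan(-16.828°) = -0.3656, so H₀ = 1.9451 rad = 111.44°.
Daylight = 2H₀/(2π) × 24.00 h = (1.9451/π) × 24.00 = 14.86 h.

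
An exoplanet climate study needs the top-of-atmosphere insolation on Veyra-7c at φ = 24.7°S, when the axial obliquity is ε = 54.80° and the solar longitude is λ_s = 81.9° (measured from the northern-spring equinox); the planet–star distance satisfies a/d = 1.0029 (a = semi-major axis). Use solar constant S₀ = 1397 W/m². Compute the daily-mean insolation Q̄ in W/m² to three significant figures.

Q̄ ≈ 51.0 W/m²

Solar declination: sin δ = sin ε · sin λ_s = sin 54.80° × sin 81.9° = 0.80899, so δ = +53.998°.
cos H₀ = −tan(-24.7°) tan(+53.998°) = 0.6330, H₀ = 0.8854 rad.
Bracket: H₀ sin φ sin δ + cos φ cos δ sin H₀ = 0.8854×-0.41787×0.80899 + 0.90851×0.58782×0.77414 = -0.299312 + 0.413422 = 0.114110.
Inverse-square distance factor (a/d)² = 1.0029² = 1.005808.
Q̄ = (S₀/π) × 1.005808 × [bracket] = (1397/π) × 1.005808 × 0.114110 = 51.04 W/m².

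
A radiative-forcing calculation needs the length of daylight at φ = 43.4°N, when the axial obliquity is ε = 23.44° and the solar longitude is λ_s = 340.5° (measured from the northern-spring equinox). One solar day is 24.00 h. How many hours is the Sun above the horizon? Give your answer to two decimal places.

Solar declination: sin δ = sin ε · sin λ_s = sin 23.44° × sin 340.5° = -0.13278, so δ = -7.631°.
cos H₀ = −tan φ · tan δ = −tan(+43.4°) × tan(-7.631°) = 0.1267, so H₀ = 1.4438 rad = 82.72°.
Daylight = 2H₀/(2π) × 24.00 h = (1.4438/π) × 24.00 = 11.03 h.

11.03 h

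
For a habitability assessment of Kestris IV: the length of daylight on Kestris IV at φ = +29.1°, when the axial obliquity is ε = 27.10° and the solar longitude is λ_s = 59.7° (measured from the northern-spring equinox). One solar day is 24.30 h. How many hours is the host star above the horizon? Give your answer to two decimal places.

Solar declination: sin δ = sin ε · sin λ_s = sin 27.10° × sin 59.7° = 0.39332, so δ = +23.161°.
cos H₀ = −tan φ · tan δ = −tan(+29.1°) × tan(+23.161°) = -0.2381, so H₀ = 1.8112 rad = 103.77°.
Daylight = 2H₀/(2π) × 24.30 h = (1.8112/π) × 24.30 = 14.01 h.

14.01 h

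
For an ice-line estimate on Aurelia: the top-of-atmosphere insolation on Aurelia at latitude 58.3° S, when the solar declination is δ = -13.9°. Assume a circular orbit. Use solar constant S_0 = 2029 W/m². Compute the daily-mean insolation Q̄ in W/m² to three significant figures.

Q̄ ≈ 564 W/m²

cos h₀ = −tan(-58.3°) tan(-13.900°) = -0.4007, h₀ = 1.9831 rad.
Bracket: h₀ sin ϕ sin δ + cos ϕ cos δ sin h₀ = 1.9831×-0.85081×-0.24023 + 0.52547×0.97072×0.91621 = 0.405326 + 0.467344 = 0.872670.
Q̄ = (S_0/π) × [bracket] = (2029/π) × 0.872670 = 563.6 W/m².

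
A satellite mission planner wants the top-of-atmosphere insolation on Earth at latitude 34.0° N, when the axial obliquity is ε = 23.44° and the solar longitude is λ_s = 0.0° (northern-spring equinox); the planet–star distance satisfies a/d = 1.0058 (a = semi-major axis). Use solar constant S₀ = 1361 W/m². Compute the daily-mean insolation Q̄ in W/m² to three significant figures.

Q̄ ≈ 363 W/m²

Solar declination: sin δ = sin ε · sin λ_s = sin 23.44° × sin 0.0° = 0.00000, so δ = +0.000°.
cos H₀ = −tan(+34.0°) tan(+0.000°) = -0.0000, H₀ = 1.5708 rad.
Bracket: H₀ sin φ sin δ + cos φ cos δ sin H₀ = 1.5708×0.55919×0.00000 + 0.82904×1.00000×1.00000 = 0.000000 + 0.829040 = 0.829040.
Inverse-square distance factor (a/d)² = 1.0058² = 1.011634.
Q̄ = (S₀/π) × 1.011634 × [bracket] = (1361/π) × 1.011634 × 0.829040 = 363.3 W/m².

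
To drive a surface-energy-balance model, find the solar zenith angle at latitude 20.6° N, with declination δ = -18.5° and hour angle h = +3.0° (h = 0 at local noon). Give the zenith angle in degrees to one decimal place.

cos θ_z = sin φ sin δ + cos φ cos δ cos h = -0.111641 + 0.886471 = 0.774830.
θ_z = arccos(0.774830) = 39.2°.

θ_z = 39.2°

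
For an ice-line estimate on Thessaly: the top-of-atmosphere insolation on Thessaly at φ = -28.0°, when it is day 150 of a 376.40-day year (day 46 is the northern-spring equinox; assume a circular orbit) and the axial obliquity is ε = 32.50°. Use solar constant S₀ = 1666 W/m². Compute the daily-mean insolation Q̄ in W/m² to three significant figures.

Solar longitude: λ_s = 360° × (150 − 46)/376.40 = 99.469°.
sin δ = sin 32.50° × sin 99.469° = 0.52998, so δ = +32.004°.
cos H₀ = −tan(-28.0°) tan(+32.004°) = 0.3323, H₀ = 1.2321 rad.
Bracket: H₀ sin φ sin δ + cos φ cos δ sin H₀ = 1.2321×-0.46947×0.52998 + 0.88295×0.84801×0.94317 = -0.306558 + 0.706199 = 0.399641.
Q̄ = (S₀/π) × [bracket] = (1666/π) × 0.399641 = 211.9 W/m².

Q̄ ≈ 212 W/m²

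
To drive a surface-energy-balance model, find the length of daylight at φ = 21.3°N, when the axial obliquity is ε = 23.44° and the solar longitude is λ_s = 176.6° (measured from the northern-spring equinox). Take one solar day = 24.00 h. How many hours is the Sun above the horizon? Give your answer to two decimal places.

Solar declination: sin δ = sin ε · sin λ_s = sin 23.44° × sin 176.6° = 0.02359, so δ = +1.352°.
cos H₀ = −tan φ · tan δ = −tan(+21.3°) × tan(+1.352°) = -0.0092, so H₀ = 1.5800 rad = 90.53°.
Daylight = 2H₀/(2π) × 24.00 h = (1.5800/π) × 24.00 = 12.07 h.

12.07 h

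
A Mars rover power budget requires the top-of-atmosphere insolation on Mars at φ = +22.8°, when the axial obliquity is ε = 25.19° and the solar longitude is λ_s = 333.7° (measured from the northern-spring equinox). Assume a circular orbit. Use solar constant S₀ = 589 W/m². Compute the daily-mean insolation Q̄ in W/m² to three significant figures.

Solar declination: sin δ = sin ε · sin λ_s = sin 25.19° × sin 333.7° = -0.18858, so δ = -10.870°.
cos H₀ = −tan(+22.8°) tan(-10.870°) = 0.0807, H₀ = 1.4900 rad.
Bracket: H₀ sin φ sin δ + cos φ cos δ sin H₀ = 1.4900×0.38752×-0.18858 + 0.92186×0.98206×0.99674 = -0.108887 + 0.902370 = 0.793483.
Q̄ = (S₀/π) × [bracket] = (589/π) × 0.793483 = 148.8 W/m².

Q̄ ≈ 149 W/m²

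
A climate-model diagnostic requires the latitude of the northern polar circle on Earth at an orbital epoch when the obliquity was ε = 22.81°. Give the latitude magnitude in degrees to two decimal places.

The polar circle is the lowest latitude that experiences at least one full rotation of continuous daylight at the northern-summer solstice; it lies at |φ| = 90° − ε = 90° − 22.81° = 67.19°.

67.19°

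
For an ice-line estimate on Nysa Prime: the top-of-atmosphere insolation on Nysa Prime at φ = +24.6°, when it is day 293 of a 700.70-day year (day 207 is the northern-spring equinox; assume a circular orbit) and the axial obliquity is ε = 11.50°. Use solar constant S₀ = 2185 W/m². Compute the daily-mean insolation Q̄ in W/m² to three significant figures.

Solar longitude: λ_s = 360° × (293 − 207)/700.70 = 44.184°.
sin δ = sin 11.50° × sin 44.184° = 0.13895, so δ = +7.987°.
cos H₀ = −tan(+24.6°) tan(+7.987°) = -0.0642, H₀ = 1.6351 rad.
Bracket: H₀ sin φ sin δ + cos φ cos δ sin H₀ = 1.6351×0.41628×0.13895 + 0.90924×0.99030×0.99793 = 0.094578 + 0.898557 = 0.993135.
Q̄ = (S₀/π) × [bracket] = (2185/π) × 0.993135 = 690.7 W/m².

Q̄ ≈ 691 W/m²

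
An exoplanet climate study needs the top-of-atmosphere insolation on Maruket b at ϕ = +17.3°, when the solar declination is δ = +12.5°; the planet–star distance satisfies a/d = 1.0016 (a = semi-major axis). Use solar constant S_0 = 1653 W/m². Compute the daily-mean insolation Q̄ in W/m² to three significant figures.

cos h₀ = −tan(+17.3°) tan(+12.500°) = -0.0691, h₀ = 1.6399 rad.
Bracket: h₀ sin ϕ sin δ + cos ϕ cos δ sin h₀ = 1.6399×0.29737×0.21644 + 0.95476×0.97630×0.99761 = 0.105548 + 0.929904 = 1.035452.
Inverse-square distance factor (a/d)² = 1.0016² = 1.003203.
Q̄ = (S_0/π) × 1.003203 × [bracket] = (1653/π) × 1.003203 × 1.035452 = 546.6 W/m².

Q̄ ≈ 547 W/m²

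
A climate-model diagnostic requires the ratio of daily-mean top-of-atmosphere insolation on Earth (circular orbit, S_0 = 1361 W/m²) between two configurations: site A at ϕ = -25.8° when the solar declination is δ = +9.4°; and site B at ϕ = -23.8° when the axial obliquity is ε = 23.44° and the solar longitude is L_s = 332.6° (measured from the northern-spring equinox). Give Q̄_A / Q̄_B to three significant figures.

Q̄_A / Q̄_B ≈ 0.765

— Configuration A (ϕ=-25.8°):
cos h₀ = −tan(-25.8°) tan(+9.400°) = 0.0800, h₀ = 1.4907 rad.
Bracket: h₀ sin ϕ sin δ + cos ϕ cos δ sin h₀ = 1.4907×-0.43523×0.16333 + 0.90032×0.98657×0.99679 = -0.105968 + 0.885377 = 0.779409.
Q̄ = (S_0/π) × [bracket] = (1361/π) × 0.779409 = 337.66 W/m².
— Configuration B (ϕ=-23.8°):
Solar declination: sin δ = sin ε · sin L_s = sin 23.44° × sin 332.6° = -0.18306, so δ = -10.548°.
cos h₀ = −tan(-23.8°) tan(-10.548°) = -0.0821, h₀ = 1.6530 rad.
Bracket: h₀ sin ϕ sin δ + cos ϕ cos δ sin h₀ = 1.6530×-0.40355×-0.18306 + 0.91496×0.98310×0.99662 = 0.122113 + 0.896457 = 1.018570.
Q̄ = (S_0/π) × [bracket] = (1361/π) × 1.018570 = 441.26 W/m².
Ratio Q̄_A / Q̄_B = 337.66 / 441.26 = 0.7652.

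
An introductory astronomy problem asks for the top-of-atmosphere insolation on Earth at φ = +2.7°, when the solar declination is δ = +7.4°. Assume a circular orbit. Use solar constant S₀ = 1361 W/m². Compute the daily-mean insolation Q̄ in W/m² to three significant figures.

cos H₀ = −tan(+2.7°) tan(+7.400°) = -0.0061, H₀ = 1.5769 rad.
Bracket: H₀ sin φ sin δ + cos φ cos δ sin H₀ = 1.5769×0.04711×0.12880 + 0.99889×0.99167×0.99998 = 0.009568 + 0.990549 = 1.000117.
Q̄ = (S₀/π) × [bracket] = (1361/π) × 1.000117 = 433.3 W/m².

Q̄ ≈ 433 W/m²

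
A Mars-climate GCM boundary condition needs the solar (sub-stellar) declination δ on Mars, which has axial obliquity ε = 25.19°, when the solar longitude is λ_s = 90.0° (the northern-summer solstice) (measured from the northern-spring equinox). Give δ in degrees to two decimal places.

sin δ = sin ε · sin λ_s = sin 25.19° × sin 90.0° = 0.425621.
δ = arcsin(0.425621) = +25.19°.

δ = +25.19°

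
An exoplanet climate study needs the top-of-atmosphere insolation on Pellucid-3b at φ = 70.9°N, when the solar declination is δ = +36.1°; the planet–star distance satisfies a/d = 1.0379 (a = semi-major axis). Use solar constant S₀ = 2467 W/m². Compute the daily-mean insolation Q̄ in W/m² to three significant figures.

Q̄ ≈ 1.48e+03 W/m²

cos H₀ = −tan(+70.9°) tan(+36.100°) = -2.1058 ≤ −1 ⇒ polar day, H₀ = π.
Bracket: H₀ sin φ sin δ + cos φ cos δ sin H₀ = 3.1416×0.94495×0.58920 + 0.32722×0.80799×0.00000 = 1.749131 + 0.000000 = 1.749131.
Inverse-square distance factor (a/d)² = 1.0379² = 1.077236.
Q̄ = (S₀/π) × 1.077236 × [bracket] = (2467/π) × 1.077236 × 1.749131 = 1480 W/m².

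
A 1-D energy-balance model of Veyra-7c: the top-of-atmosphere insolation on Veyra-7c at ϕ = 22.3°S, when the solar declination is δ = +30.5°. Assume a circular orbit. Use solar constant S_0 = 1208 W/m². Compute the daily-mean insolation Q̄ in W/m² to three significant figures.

Q̄ ≈ 199 W/m²

cos h₀ = −tan(-22.3°) tan(+30.500°) = 0.2416, h₀ = 1.3268 rad.
Bracket: h₀ sin ϕ sin δ + cos ϕ cos δ sin h₀ = 1.3268×-0.37946×0.50754 + 0.92521×0.86163×0.97038 = -0.255530 + 0.773576 = 0.518046.
Q̄ = (S_0/π) × [bracket] = (1208/π) × 0.518046 = 199.2 W/m².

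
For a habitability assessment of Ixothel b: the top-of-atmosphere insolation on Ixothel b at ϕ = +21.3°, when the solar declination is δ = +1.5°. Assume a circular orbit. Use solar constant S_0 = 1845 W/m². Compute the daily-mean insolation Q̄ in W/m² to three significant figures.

cos h₀ = −tan(+21.3°) tan(+1.500°) = -0.0102, h₀ = 1.5810 rad.
Bracket: h₀ sin ϕ sin δ + cos ϕ cos δ sin h₀ = 1.5810×0.36325×0.02618 + 0.93169×0.99966×0.99995 = 0.015035 + 0.931327 = 0.946362.
Q̄ = (S_0/π) × [bracket] = (1845/π) × 0.946362 = 555.8 W/m².

Q̄ ≈ 556 W/m²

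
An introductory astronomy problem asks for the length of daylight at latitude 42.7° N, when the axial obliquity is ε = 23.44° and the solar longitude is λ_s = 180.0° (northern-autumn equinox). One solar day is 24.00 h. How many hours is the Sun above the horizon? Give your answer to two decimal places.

Solar declination: sin δ = sin ε · sin λ_s = sin 23.44° × sin 180.0° = 0.00000, so δ = +0.000°.
cos H₀ = −tan φ · tan δ = −tan(+42.7°) × tan(+0.000°) = -0.0000, so H₀ = 1.5708 rad = 90.00°.
Daylight = 2H₀/(2π) × 24.00 h = (1.5708/π) × 24.00 = 12.00 h.

12.00 h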